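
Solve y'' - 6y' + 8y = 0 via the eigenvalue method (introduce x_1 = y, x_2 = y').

Let x_1 = y, x_2 = y'. Then x_1' = x_2 and x_2' = -8x_1 + 6x_2.
A = [[0,1],[-8,6]]; det(A-λI) = λ^2 - 6λ + 8.
Eigenvalues λ = 2, 4 with eigenvectors (1,2), (1,4).

y(t) = K_1e^(2t) + K_2e^(4t)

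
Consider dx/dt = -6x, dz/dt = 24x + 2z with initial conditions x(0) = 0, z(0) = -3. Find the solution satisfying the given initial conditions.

Coefficient matrix A = [[-6, 0], [24, 2]].
Characteristic polynomial det(A - λI) = λ^2 + 4λ - 12 = 0.
Eigenvalues λ = 2, -6.
For λ=2: (A-λI) row 1 is [-8, 0], so an eigenvector is (0, 1).
For λ=-6: (A-λI) row 2 is [24, 8], so an eigenvector is (-1, 3).
General solution: C_1e^(2t)(0,1) + C_2e^(-6t)(-1,3).
Applying x(0)=0, z(0)=-3 gives C_1=-3, C_2=0.

x(t) = 0, z(t) = -3e^(2t)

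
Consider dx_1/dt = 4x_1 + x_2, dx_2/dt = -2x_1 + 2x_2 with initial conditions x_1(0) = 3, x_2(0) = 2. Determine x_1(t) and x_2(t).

Coefficient matrix A = [[4, 1], [-2, 2]].
Characteristic polynomial det(A - λI) = λ^2 - 6λ + 10 = 0.
Eigenvalues λ = 3 ± i (complex conjugate pair).
For λ=3+i: an eigenvector is (0,1) - i(1,-1) = (0 - i, 1 + i).
A real fundamental pair from Re and Im of e^((3+i)t)v: X_1 = e^(3t)(cos(t)·(0,1) + sin(t)·(1,-1)), X_2 = e^(3t)(sin(t)·(0,1) - cos(t)·(1,-1)).
General solution: C_1X_1 + C_2X_2.
Applying x_1(0)=3, x_2(0)=2 gives C_1=5, C_2=-3.

x_1(t) = 5e^(3t)sin(t) + 3e^(3t)cos(t), x_2(t) = -8e^(3t)sin(t) + 2e^(3t)cos(t)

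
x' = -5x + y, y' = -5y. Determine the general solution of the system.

Coefficient matrix A = [[-5, 1], [0, -5]].
Characteristic polynomial det(A - λI) = λ^2 + 10λ + 25 = 0.
Single eigenvalue λ = -5 with algebraic multiplicity 2.
Eigenvector v = (-1,0); generalized eigenvector w with (A-λI)w=v is (-3,-1).
General solution: e^(-5t)[K_1·v + K_2·(t·v + w)].

x(t) = -K_1e^(-5t) - K_2te^(-5t) - 3K_2e^(-5t), y(t) = -K_2e^(-5t)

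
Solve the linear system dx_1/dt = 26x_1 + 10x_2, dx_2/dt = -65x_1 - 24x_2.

Coefficient matrix A = [[26, 10], [-65, -24]].
Characteristic polynomial det(A - λI) = λ^2 - 2λ + 26 = 0.
Eigenvalues λ = 1 ± 5i (complex conjugate pair).
For λ=1+5i: an eigenvector is (-1,3) - i(1,-2) = (-1 - i, 3 + 2i).
A real fundamental pair from Re and Im of e^((1+5i)t)v: X_1 = e^(t)(cos(5t)·(-1,3) + sin(5t)·(1,-2)), X_2 = e^(t)(sin(5t)·(-1,3) - cos(5t)·(1,-2)).
General solution: c_1X_1 + c_2X_2.

x_1(t) = c_1e^(t)sin(5t) - c_1e^(t)cos(5t) - c_2e^(t)sin(5t) - c_2e^(t)cos(5t), x_2(t) = -2c_1e^(t)sin(5t) + 3c_1e^(t)cos(5t) + 3c_2e^(t)sin(5t) + 2c_2e^(t)cos(5t)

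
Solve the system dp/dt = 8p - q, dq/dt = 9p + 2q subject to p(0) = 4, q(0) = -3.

Coefficient matrix A = [[8, -1], [9, 2]].
Characteristic polynomial det(A - λI) = λ^2 - 10λ + 25 = 0.
Single eigenvalue λ = 5 with algebraic multiplicity 2.
Eigenvector v = (1,3); generalized eigenvector w with (A-λI)w=v is (0,-1).
General solution: e^(5t)[K_1·v + K_2·(t·v + w)].
Applying p(0)=4, q(0)=-3 gives K_1=4, K_2=15.

p(t) = 15te^(5t) + 4e^(5t), q(t) = 45te^(5t) - 3e^(5t)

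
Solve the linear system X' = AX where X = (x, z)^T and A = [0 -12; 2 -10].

Coefficient matrix A = [[0, -12], [2, -10]].
Characteristic polynomial det(A - λI) = λ^2 + 10λ + 24 = 0.
Eigenvalues λ = -4, -6.
For λ=-4: (A-λI) row 1 is [4, -12], so an eigenvector is (3, 1).
For λ=-6: (A-λI) row 1 is [6, -12], so an eigenvector is (-2, -1).
General solution: C_1e^(-4t)(3,1) + C_2e^(-6t)(-2,-1).

x(t) = 3C_1e^(-4t) - 2C_2e^(-6t), z(t) = C_1e^(-4t) - C_2e^(-6t)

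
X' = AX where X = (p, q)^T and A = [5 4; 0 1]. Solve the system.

p(t) = C_1e^(t) - C_2e^(5t), q(t) = -C_1e^(t)

Coefficient matrix A = [[5, 4], [0, 1]].
Characteristic polynomial det(A - λI) = λ^2 - 6λ + 5 = 0.
Eigenvalues λ = 1, 5.
For λ=1: (A-λI) row 1 is [4, 4], so an eigenvector is (1, -1).
For λ=5: (A-λI) row 1 is [0, 4], so an eigenvector is (-1, 0).
General solution: C_1e^(t)(1,-1) + C_2e^(5t)(-1,0).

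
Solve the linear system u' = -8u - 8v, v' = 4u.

u(t) = C_1e^(-4t)sin(4t) + C_1e^(-4t)cos(4t) + C_2e^(-4t)sin(4t) - C_2e^(-4t)cos(4t), v(t) = -C_1e^(-4t)cos(4t) - C_2e^(-4t)sin(4t)

Coefficient matrix A = [[-8, -8], [4, 0]].
Characteristic polynomial det(A - λI) = λ^2 + 8λ + 32 = 0.
Eigenvalues λ = -4 ± 4i (complex conjugate pair).
For λ=-4+4i: an eigenvector is (1,-1) - i(1,0) = (1 - i, -1).
A real fundamental pair from Re and Im of e^((-4+4i)t)v: X_1 = e^(-4t)(cos(4t)·(1,-1) + sin(4t)·(1,0)), X_2 = e^(-4t)(sin(4t)·(1,-1) - cos(4t)·(1,0)).
General solution: C_1X_1 + C_2X_2.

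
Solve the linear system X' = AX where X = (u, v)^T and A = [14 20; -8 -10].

u(t) = -2c_1e^(2t)sin(4t) + c_1e^(2t)cos(4t) + c_2e^(2t)sin(4t) + 2c_2e^(2t)cos(4t), v(t) = c_1e^(2t)sin(4t) - c_1e^(2t)cos(4t) - c_2e^(2t)sin(4t) - c_2e^(2t)cos(4t)

Coefficient matrix A = [[14, 20], [-8, -10]].
Characteristic polynomial det(A - λI) = λ^2 - 4λ + 20 = 0.
Eigenvalues λ = 2 ± 4i (complex conjugate pair).
For λ=2+4i: an eigenvector is (1,-1) - i(-2,1) = (1 + 2i, -1 - i).
A real fundamental pair from Re and Im of e^((2+4i)t)v: X_1 = e^(2t)(cos(4t)·(1,-1) + sin(4t)·(-2,1)), X_2 = e^(2t)(sin(4t)·(1,-1) - cos(4t)·(-2,1)).
General solution: c_1X_1 + c_2X_2.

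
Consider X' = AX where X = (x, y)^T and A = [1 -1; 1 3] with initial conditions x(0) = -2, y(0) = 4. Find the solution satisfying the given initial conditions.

x(t) = -2te^(2t) - 2e^(2t), y(t) = 2te^(2t) + 4e^(2t)

Coefficient matrix A = [[1, -1], [1, 3]].
Characteristic polynomial det(A - λI) = λ^2 - 4λ + 4 = 0.
Single eigenvalue λ = 2 with algebraic multiplicity 2.
Eigenvector v = (1,-1); generalized eigenvector w with (A-λI)w=v is (0,-1).
General solution: e^(2t)[C_1·v + C_2·(t·v + w)].
Applying x(0)=-2, y(0)=4 gives C_1=-2, C_2=-2.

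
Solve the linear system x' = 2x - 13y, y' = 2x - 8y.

x(t) = -3K_1e^(-3t)sin(t) + 2K_1e^(-3t)cos(t) + 2K_2e^(-3t)sin(t) + 3K_2e^(-3t)cos(t), y(t) = -K_1e^(-3t)sin(t) + K_1e^(-3t)cos(t) + K_2e^(-3t)sin(t) + K_2e^(-3t)cos(t)

Coefficient matrix A = [[2, -13], [2, -8]].
Characteristic polynomial det(A - λI) = λ^2 + 6λ + 10 = 0.
Eigenvalues λ = -3 ± i (complex conjugate pair).
For λ=-3+i: an eigenvector is (2,1) - i(-3,-1) = (2 + 3i, 1 + i).
A real fundamental pair from Re and Im of e^((-3+i)t)v: X_1 = e^(-3t)(cos(t)·(2,1) + sin(t)·(-3,-1)), X_2 = e^(-3t)(sin(t)·(2,1) - cos(t)·(-3,-1)).
General solution: K_1X_1 + K_2X_2.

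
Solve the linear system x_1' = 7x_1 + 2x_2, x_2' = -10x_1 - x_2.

Coefficient matrix A = [[7, 2], [-10, -1]].
Characteristic polynomial det(A - λI) = λ^2 - 6λ + 13 = 0.
Eigenvalues λ = 3 ± 2i (complex conjugate pair).
For λ=3+2i: an eigenvector is (0,-1) - i(-1,2) = (0 + i, -1 - 2i).
A real fundamental pair from Re and Im of e^((3+2i)t)v: X_1 = e^(3t)(cos(2t)·(0,-1) + sin(2t)·(-1,2)), X_2 = e^(3t)(sin(2t)·(0,-1) - cos(2t)·(-1,2)).
General solution: K_1X_1 + K_2X_2.

x_1(t) = -K_1e^(3t)sin(2t) + K_2e^(3t)cos(2t), x_2(t) = 2K_1e^(3t)sin(2t) - K_1e^(3t)cos(2t) - K_2e^(3t)sin(2t) - 2K_2e^(3t)cos(2t)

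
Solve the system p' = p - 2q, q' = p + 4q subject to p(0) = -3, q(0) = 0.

Coefficient matrix A = [[1, -2], [1, 4]].
Characteristic polynomial det(A - λI) = λ^2 - 5λ + 6 = 0.
Eigenvalues λ = 2, 3.
For λ=2: (A-λI) row 1 is [-1, -2], so an eigenvector is (2, -1).
For λ=3: (A-λI) row 1 is [-2, -2], so an eigenvector is (-1, 1).
General solution: c_1e^(2t)(2,-1) + c_2e^(3t)(-1,1).
Applying p(0)=-3, q(0)=0 gives c_1=-3, c_2=-3.

p(t) = 3e^(3t) - 6e^(2t), q(t) = -3e^(3t) + 3e^(2t)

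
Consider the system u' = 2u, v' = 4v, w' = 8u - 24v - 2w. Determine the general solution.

Coefficient matrix A = [[2, 0, 0], [0, 4, 0], [8, -24, -2]].
det(A - λI) = 0 gives eigenvalues λ = 2, -2, 4.
For λ=2: eigenvector (1,0,2).
For λ=-2: eigenvector (0,0,1).
For λ=4: eigenvector (0,1,-4).
General solution: c_1e^(2t)(1,0,2) + c_2e^(-2t)(0,0,1) + c_3e^(4t)(0,1,-4).

u(t) = c_1e^(2t), v(t) = c_3e^(4t), w(t) = 2c_1e^(2t) + c_2e^(-2t) - 4c_3e^(4t)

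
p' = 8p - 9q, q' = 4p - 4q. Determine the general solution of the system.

p(t) = -3K_1e^(2t) - 3K_2te^(2t) - 2K_2e^(2t), q(t) = -2K_1e^(2t) - 2K_2te^(2t) - K_2e^(2t)

Coefficient matrix A = [[8, -9], [4, -4]].
Characteristic polynomial det(A - λI) = λ^2 - 4λ + 4 = 0.
Single eigenvalue λ = 2 with algebraic multiplicity 2.
Eigenvector v = (-3,-2); generalized eigenvector w with (A-λI)w=v is (-2,-1).
General solution: e^(2t)[K_1·v + K_2·(t·v + w)].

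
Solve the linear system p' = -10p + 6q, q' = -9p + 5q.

p(t) = 2C_1e^(-t) + C_2e^(-4t), q(t) = 3C_1e^(-t) + C_2e^(-4t)

Coefficient matrix A = [[-10, 6], [-9, 5]].
Characteristic polynomial det(A - λI) = λ^2 + 5λ + 4 = 0.
Eigenvalues λ = -1, -4.
For λ=-1: (A-λI) row 1 is [-9, 6], so an eigenvector is (2, 3).
For λ=-4: (A-λI) row 1 is [-6, 6], so an eigenvector is (1, 1).
General solution: C_1e^(-t)(2,3) + C_2e^(-4t)(1,1).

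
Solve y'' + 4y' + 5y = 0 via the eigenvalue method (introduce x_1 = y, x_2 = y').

Let x_1 = y, x_2 = y'. Then x_1' = x_2 and x_2' = -5x_1 - 4x_2.
A = [[0,1],[-5,-4]]; det(A-λI) = λ^2 + 4λ + 5.
Eigenvalues λ = -2 ± i.

y(t) = c_1e^(-2t)cos(t) + c_2e^(-2t)sin(t)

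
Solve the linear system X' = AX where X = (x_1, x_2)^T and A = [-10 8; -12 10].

x_1(t) = 2K_1e^(2t) - K_2e^(-2t), x_2(t) = 3K_1e^(2t) - K_2e^(-2t)

Coefficient matrix A = [[-10, 8], [-12, 10]].
Characteristic polynomial det(A - λI) = λ^2 - 4 = 0.
Eigenvalues λ = 2, -2.
For λ=2: (A-λI) row 1 is [-12, 8], so an eigenvector is (2, 3).
For λ=-2: (A-λI) row 1 is [-8, 8], so an eigenvector is (-1, -1).
General solution: K_1e^(2t)(2,3) + K_2e^(-2t)(-1,-1).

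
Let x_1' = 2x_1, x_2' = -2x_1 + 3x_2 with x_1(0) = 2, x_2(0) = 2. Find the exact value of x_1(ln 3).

18

A = [[2,0],[-2,3]]; eigenvalues λ = 2, 3.
Eigenvectors: (1,2) for λ=2, (0,1) for λ=3.
From the initial condition, c_1 = 2, c_2 = -2.
x_1(ln 3) = (2)(3^2)(1) + (-2)(3^3)(0) = 18.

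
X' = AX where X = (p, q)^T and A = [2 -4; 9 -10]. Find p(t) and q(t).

Coefficient matrix A = [[2, -4], [9, -10]].
Characteristic polynomial det(A - λI) = λ^2 + 8λ + 16 = 0.
Single eigenvalue λ = -4 with algebraic multiplicity 2.
Eigenvector v = (2,3); generalized eigenvector w with (A-λI)w=v is (-1,-2).
General solution: e^(-4t)[K_1·v + K_2·(t·v + w)].

p(t) = 2K_1e^(-4t) + 2K_2te^(-4t) - K_2e^(-4t), q(t) = 3K_1e^(-4t) + 3K_2te^(-4t) - 2K_2e^(-4t)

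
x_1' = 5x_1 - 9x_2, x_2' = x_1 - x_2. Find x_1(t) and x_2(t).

Coefficient matrix A = [[5, -9], [1, -1]].
Characteristic polynomial det(A - λI) = λ^2 - 4λ + 4 = 0.
Single eigenvalue λ = 2 with algebraic multiplicity 2.
Eigenvector v = (-3,-1); generalized eigenvector w with (A-λI)w=v is (2,1).
General solution: e^(2t)[c_1·v + c_2·(t·v + w)].

x_1(t) = -3c_1e^(2t) - 3c_2te^(2t) + 2c_2e^(2t), x_2(t) = -c_1e^(2t) - c_2te^(2t) + c_2e^(2t)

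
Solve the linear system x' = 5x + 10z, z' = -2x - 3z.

x(t) = c_1e^(t)sin(2t) - 2c_1e^(t)cos(2t) - 2c_2e^(t)sin(2t) - c_2e^(t)cos(2t), z(t) = c_1e^(t)cos(2t) + c_2e^(t)sin(2t)

Coefficient matrix A = [[5, 10], [-2, -3]].
Characteristic polynomial det(A - λI) = λ^2 - 2λ + 5 = 0.
Eigenvalues λ = 1 ± 2i (complex conjugate pair).
For λ=1+2i: an eigenvector is (-2,1) - i(1,0) = (-2 - i, 1).
A real fundamental pair from Re and Im of e^((1+2i)t)v: X_1 = e^(t)(cos(2t)·(-2,1) + sin(2t)·(1,0)), X_2 = e^(t)(sin(2t)·(-2,1) - cos(2t)·(1,0)).
General solution: c_1X_1 + c_2X_2.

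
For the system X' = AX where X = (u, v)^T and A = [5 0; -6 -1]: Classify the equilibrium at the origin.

saddle

A = [[5,0],[-6,-1]]; det(A-λI) = λ^2 - 4λ - 5.
λ = 5, -1: opposite signs.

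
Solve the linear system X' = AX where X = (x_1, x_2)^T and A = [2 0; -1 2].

x_1(t) = -c_2e^(2t), x_2(t) = c_1e^(2t) + c_2te^(2t) + c_2e^(2t)

Coefficient matrix A = [[2, 0], [-1, 2]].
Characteristic polynomial det(A - λI) = λ^2 - 4λ + 4 = 0.
Single eigenvalue λ = 2 with algebraic multiplicity 2.
Eigenvector v = (0,1); generalized eigenvector w with (A-λI)w=v is (-1,1).
General solution: e^(2t)[c_1·v + c_2·(t·v + w)].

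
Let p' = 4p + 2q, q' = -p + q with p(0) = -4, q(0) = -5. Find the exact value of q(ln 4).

352

A = [[4,2],[-1,1]]; eigenvalues λ = 2, 3.
Eigenvectors: (-1,1) for λ=2, (2,-1) for λ=3.
From the initial condition, c_1 = -14, c_2 = -9.
q(ln 4) = (-14)(4^2)(1) + (-9)(4^3)(-1) = 352.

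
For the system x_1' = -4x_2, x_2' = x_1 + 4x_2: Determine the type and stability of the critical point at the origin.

A = [[0,-4],[1,4]]; det(A-λI) = λ^2 - 4λ + 4.
repeated λ = 2 with a single eigenvector.

unstable improper node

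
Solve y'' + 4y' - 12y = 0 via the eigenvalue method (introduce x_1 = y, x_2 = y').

y(t) = C_1e^(-6t) + C_2e^(2t)

Let x_1 = y, x_2 = y'. Then x_1' = x_2 and x_2' = 12x_1 - 4x_2.
A = [[0,1],[12,-4]]; det(A-λI) = λ^2 + 4λ - 12.
Eigenvalues λ = -6, 2 with eigenvectors (1,-6), (1,2).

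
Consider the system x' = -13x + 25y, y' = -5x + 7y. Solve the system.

x(t) = 2K_1e^(-3t)sin(5t) - K_1e^(-3t)cos(5t) - K_2e^(-3t)sin(5t) - 2K_2e^(-3t)cos(5t), y(t) = K_1e^(-3t)sin(5t) - K_2e^(-3t)cos(5t)

Coefficient matrix A = [[-13, 25], [-5, 7]].
Characteristic polynomial det(A - λI) = λ^2 + 6λ + 34 = 0.
Eigenvalues λ = -3 ± 5i (complex conjugate pair).
For λ=-3+5i: an eigenvector is (-1,0) - i(2,1) = (-1 - 2i, 0 - i).
A real fundamental pair from Re and Im of e^((-3+5i)t)v: X_1 = e^(-3t)(cos(5t)·(-1,0) + sin(5t)·(2,1)), X_2 = e^(-3t)(sin(5t)·(-1,0) - cos(5t)·(2,1)).
General solution: K_1X_1 + K_2X_2.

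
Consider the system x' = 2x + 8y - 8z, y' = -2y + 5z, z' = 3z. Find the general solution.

x(t) = c_1e^(2t) + 2c_3e^(-2t), y(t) = c_2e^(3t) - c_3e^(-2t), z(t) = c_2e^(3t)

Coefficient matrix A = [[2, 8, -8], [0, -2, 5], [0, 0, 3]].
det(A - λI) = 0 gives eigenvalues λ = 2, 3, -2.
For λ=2: eigenvector (1,0,0).
For λ=3: eigenvector (0,1,1).
For λ=-2: eigenvector (2,-1,0).
General solution: c_1e^(2t)(1,0,0) + c_2e^(3t)(0,1,1) + c_3e^(-2t)(2,-1,0).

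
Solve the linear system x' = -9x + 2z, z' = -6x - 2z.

Coefficient matrix A = [[-9, 2], [-6, -2]].
Characteristic polynomial det(A - λI) = λ^2 + 11λ + 30 = 0.
Eigenvalues λ = -5, -6.
For λ=-5: (A-λI) row 1 is [-4, 2], so an eigenvector is (1, 2).
For λ=-6: (A-λI) row 1 is [-3, 2], so an eigenvector is (-2, -3).
General solution: K_1e^(-5t)(1,2) + K_2e^(-6t)(-2,-3).

x(t) = K_1e^(-5t) - 2K_2e^(-6t), z(t) = 2K_1e^(-5t) - 3K_2e^(-6t)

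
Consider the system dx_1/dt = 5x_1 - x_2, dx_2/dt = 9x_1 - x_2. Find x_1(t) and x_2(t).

x_1(t) = C_1e^(2t) + C_2te^(2t), x_2(t) = 3C_1e^(2t) + 3C_2te^(2t) - C_2e^(2t)

Coefficient matrix A = [[5, -1], [9, -1]].
Characteristic polynomial det(A - λI) = λ^2 - 4λ + 4 = 0.
Single eigenvalue λ = 2 with algebraic multiplicity 2.
Eigenvector v = (1,3); generalized eigenvector w with (A-λI)w=v is (0,-1).
General solution: e^(2t)[C_1·v + C_2·(t·v + w)].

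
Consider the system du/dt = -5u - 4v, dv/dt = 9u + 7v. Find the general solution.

u(t) = 2c_1e^(t) + 2c_2te^(t) + c_2e^(t), v(t) = -3c_1e^(t) - 3c_2te^(t) - 2c_2e^(t)

Coefficient matrix A = [[-5, -4], [9, 7]].
Characteristic polynomial det(A - λI) = λ^2 - 2λ + 1 = 0.
Single eigenvalue λ = 1 with algebraic multiplicity 2.
Eigenvector v = (2,-3); generalized eigenvector w with (A-λI)w=v is (1,-2).
General solution: e^(t)[c_1·v + c_2·(t·v + w)].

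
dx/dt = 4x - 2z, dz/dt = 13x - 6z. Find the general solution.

x(t) = -C_1e^(-t)sin(t) - C_1e^(-t)cos(t) - C_2e^(-t)sin(t) + C_2e^(-t)cos(t), z(t) = -3C_1e^(-t)sin(t) - 2C_1e^(-t)cos(t) - 2C_2e^(-t)sin(t) + 3C_2e^(-t)cos(t)

Coefficient matrix A = [[4, -2], [13, -6]].
Characteristic polynomial det(A - λI) = λ^2 + 2λ + 2 = 0.
Eigenvalues λ = -1 ± i (complex conjugate pair).
For λ=-1+i: an eigenvector is (-1,-2) - i(-1,-3) = (-1 + i, -2 + 3i).
A real fundamental pair from Re and Im of e^((-1+i)t)v: X_1 = e^(-t)(cos(t)·(-1,-2) + sin(t)·(-1,-3)), X_2 = e^(-t)(sin(t)·(-1,-2) - cos(t)·(-1,-3)).
General solution: C_1X_1 + C_2X_2.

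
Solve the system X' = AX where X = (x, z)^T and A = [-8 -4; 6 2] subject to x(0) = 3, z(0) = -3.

Coefficient matrix A = [[-8, -4], [6, 2]].
Characteristic polynomial det(A - λI) = λ^2 + 6λ + 8 = 0.
Eigenvalues λ = -2, -4.
For λ=-2: (A-λI) row 1 is [-6, -4], so an eigenvector is (2, -3).
For λ=-4: (A-λI) row 1 is [-4, -4], so an eigenvector is (-1, 1).
General solution: C_1e^(-2t)(2,-3) + C_2e^(-4t)(-1,1).
Applying x(0)=3, z(0)=-3 gives C_1=0, C_2=-3.

x(t) = 3e^(-4t), z(t) = -3e^(-4t)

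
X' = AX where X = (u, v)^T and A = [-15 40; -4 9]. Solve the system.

Coefficient matrix A = [[-15, 40], [-4, 9]].
Characteristic polynomial det(A - λI) = λ^2 + 6λ + 25 = 0.
Eigenvalues λ = -3 ± 4i (complex conjugate pair).
For λ=-3+4i: an eigenvector is (-1,0) - i(3,1) = (-1 - 3i, 0 - i).
A real fundamental pair from Re and Im of e^((-3+4i)t)v: X_1 = e^(-3t)(cos(4t)·(-1,0) + sin(4t)·(3,1)), X_2 = e^(-3t)(sin(4t)·(-1,0) - cos(4t)·(3,1)).
General solution: C_1X_1 + C_2X_2.

u(t) = 3C_1e^(-3t)sin(4t) - C_1e^(-3t)cos(4t) - C_2e^(-3t)sin(4t) - 3C_2e^(-3t)cos(4t), v(t) = C_1e^(-3t)sin(4t) - C_2e^(-3t)cos(4t)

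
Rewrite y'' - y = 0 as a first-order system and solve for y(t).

Let x_1 = y, x_2 = y'. Then x_1' = x_2 and x_2' = x_1.
A = [[0,1],[1,0]]; det(A-λI) = λ^2 - 1.
Eigenvalues λ = 1, -1 with eigenvectors (1,1), (1,-1).

y(t) = K_1e^(t) + K_2e^(-t)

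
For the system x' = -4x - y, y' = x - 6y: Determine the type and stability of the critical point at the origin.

A = [[-4,-1],[1,-6]]; det(A-λI) = λ^2 + 10λ + 25.
repeated λ = -5 with a single eigenvector.

stable improper node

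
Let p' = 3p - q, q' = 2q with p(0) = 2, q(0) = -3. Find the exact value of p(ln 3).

108

A = [[3,-1],[0,2]]; eigenvalues λ = 3, 2.
Eigenvectors: (-1,0) for λ=3, (1,1) for λ=2.
From the initial condition, c_1 = -5, c_2 = -3.
p(ln 3) = (-5)(3^3)(-1) + (-3)(3^2)(1) = 108.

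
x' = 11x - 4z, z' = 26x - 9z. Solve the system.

Coefficient matrix A = [[11, -4], [26, -9]].
Characteristic polynomial det(A - λI) = λ^2 - 2λ + 5 = 0.
Eigenvalues λ = 1 ± 2i (complex conjugate pair).
For λ=1+2i: an eigenvector is (1,3) - i(-1,-2) = (1 + i, 3 + 2i).
A real fundamental pair from Re and Im of e^((1+2i)t)v: X_1 = e^(t)(cos(2t)·(1,3) + sin(2t)·(-1,-2)), X_2 = e^(t)(sin(2t)·(1,3) - cos(2t)·(-1,-2)).
General solution: C_1X_1 + C_2X_2.

x(t) = -C_1e^(t)sin(2t) + C_1e^(t)cos(2t) + C_2e^(t)sin(2t) + C_2e^(t)cos(2t), z(t) = -2C_1e^(t)sin(2t) + 3C_1e^(t)cos(2t) + 3C_2e^(t)sin(2t) + 2C_2e^(t)cos(2t)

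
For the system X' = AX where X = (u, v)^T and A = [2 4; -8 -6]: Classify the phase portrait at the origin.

stable spiral

A = [[2,4],[-8,-6]]; det(A-λI) = λ^2 + 4λ + 20.
λ = -2 ± 4i: negative real part.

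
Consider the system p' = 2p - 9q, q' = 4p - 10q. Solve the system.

p(t) = -3K_1e^(-4t) - 3K_2te^(-4t) - 2K_2e^(-4t), q(t) = -2K_1e^(-4t) - 2K_2te^(-4t) - K_2e^(-4t)

Coefficient matrix A = [[2, -9], [4, -10]].
Characteristic polynomial det(A - λI) = λ^2 + 8λ + 16 = 0.
Single eigenvalue λ = -4 with algebraic multiplicity 2.
Eigenvector v = (-3,-2); generalized eigenvector w with (A-λI)w=v is (-2,-1).
General solution: e^(-4t)[K_1·v + K_2·(t·v + w)].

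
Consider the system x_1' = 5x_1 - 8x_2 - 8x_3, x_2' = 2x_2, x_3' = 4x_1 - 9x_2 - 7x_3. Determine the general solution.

Coefficient matrix A = [[5, -8, -8], [0, 2, 0], [4, -9, -7]].
det(A - λI) = 0 gives eigenvalues λ = -3, 2, 1.
For λ=-3: eigenvector (1,0,1).
For λ=2: eigenvector (0,1,-1).
For λ=1: eigenvector (-2,0,-1).
General solution: c_1e^(-3t)(1,0,1) + c_2e^(2t)(0,1,-1) + c_3e^(t)(-2,0,-1).

x_1(t) = c_1e^(-3t) - 2c_3e^(t), x_2(t) = c_2e^(2t), x_3(t) = c_1e^(-3t) - c_2e^(2t) - c_3e^(t)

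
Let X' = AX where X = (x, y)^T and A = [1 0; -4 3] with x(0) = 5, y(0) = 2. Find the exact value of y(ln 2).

-44

A = [[1,0],[-4,3]]; eigenvalues λ = 1, 3.
Eigenvectors: (-1,-2) for λ=1, (0,1) for λ=3.
From the initial condition, c_1 = -5, c_2 = -8.
y(ln 2) = (-5)(2^1)(-2) + (-8)(2^3)(1) = -44.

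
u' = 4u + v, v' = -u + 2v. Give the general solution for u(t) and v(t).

Coefficient matrix A = [[4, 1], [-1, 2]].
Characteristic polynomial det(A - λI) = λ^2 - 6λ + 9 = 0.
Single eigenvalue λ = 3 with algebraic multiplicity 2.
Eigenvector v = (1,-1); generalized eigenvector w with (A-λI)w=v is (1,0).
General solution: e^(3t)[K_1·v + K_2·(t·v + w)].

u(t) = K_1e^(3t) + K_2te^(3t) + K_2e^(3t), v(t) = -K_1e^(3t) - K_2te^(3t)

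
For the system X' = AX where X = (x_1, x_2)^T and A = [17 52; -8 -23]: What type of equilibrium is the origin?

A = [[17,52],[-8,-23]]; det(A-λI) = λ^2 + 6λ + 25.
λ = -3 ± 4i: negative real part.

stable spiral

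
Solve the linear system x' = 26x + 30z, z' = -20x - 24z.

x(t) = 3C_1e^(6t) - C_2e^(-4t), z(t) = -2C_1e^(6t) + C_2e^(-4t)

Coefficient matrix A = [[26, 30], [-20, -24]].
Characteristic polynomial det(A - λI) = λ^2 - 2λ - 24 = 0.
Eigenvalues λ = 6, -4.
For λ=6: (A-λI) row 1 is [20, 30], so an eigenvector is (3, -2).
For λ=-4: (A-λI) row 1 is [30, 30], so an eigenvector is (-1, 1).
General solution: C_1e^(6t)(3,-2) + C_2e^(-4t)(-1,1).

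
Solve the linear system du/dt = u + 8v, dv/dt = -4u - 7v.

u(t) = c_1e^(-3t)sin(4t) + c_1e^(-3t)cos(4t) + c_2e^(-3t)sin(4t) - c_2e^(-3t)cos(4t), v(t) = -c_1e^(-3t)sin(4t) + c_2e^(-3t)cos(4t)

Coefficient matrix A = [[1, 8], [-4, -7]].
Characteristic polynomial det(A - λI) = λ^2 + 6λ + 25 = 0.
Eigenvalues λ = -3 ± 4i (complex conjugate pair).
For λ=-3+4i: an eigenvector is (1,0) - i(1,-1) = (1 - i, 0 + i).
A real fundamental pair from Re and Im of e^((-3+4i)t)v: X_1 = e^(-3t)(cos(4t)·(1,0) + sin(4t)·(1,-1)), X_2 = e^(-3t)(sin(4t)·(1,0) - cos(4t)·(1,-1)).
General solution: c_1X_1 + c_2X_2.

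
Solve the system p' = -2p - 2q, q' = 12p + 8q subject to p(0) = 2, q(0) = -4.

Coefficient matrix A = [[-2, -2], [12, 8]].
Characteristic polynomial det(A - λI) = λ^2 - 6λ + 8 = 0.
Eigenvalues λ = 2, 4.
For λ=2: (A-λI) row 1 is [-4, -2], so an eigenvector is (1, -2).
For λ=4: (A-λI) row 1 is [-6, -2], so an eigenvector is (-1, 3).
General solution: C_1e^(2t)(1,-2) + C_2e^(4t)(-1,3).
Applying p(0)=2, q(0)=-4 gives C_1=2, C_2=0.

p(t) = 2e^(2t), q(t) = -4e^(2t)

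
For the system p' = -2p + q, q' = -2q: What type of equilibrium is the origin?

A = [[-2,1],[0,-2]]; det(A-λI) = λ^2 + 4λ + 4.
repeated λ = -2 with a single eigenvector.

stable improper node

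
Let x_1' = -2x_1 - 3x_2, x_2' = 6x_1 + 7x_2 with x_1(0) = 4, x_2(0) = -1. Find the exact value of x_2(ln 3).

465

A = [[-2,-3],[6,7]]; eigenvalues λ = 4, 1.
Eigenvectors: (1,-2) for λ=4, (1,-1) for λ=1.
From the initial condition, c_1 = -3, c_2 = 7.
x_2(ln 3) = (-3)(3^4)(-2) + (7)(3^1)(-1) = 465.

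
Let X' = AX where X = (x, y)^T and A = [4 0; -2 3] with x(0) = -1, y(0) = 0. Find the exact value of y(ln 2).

16

A = [[4,0],[-2,3]]; eigenvalues λ = 3, 4.
Eigenvectors: (0,1) for λ=3, (1,-2) for λ=4.
From the initial condition, c_1 = -2, c_2 = -1.
y(ln 2) = (-2)(2^3)(1) + (-1)(2^4)(-2) = 16.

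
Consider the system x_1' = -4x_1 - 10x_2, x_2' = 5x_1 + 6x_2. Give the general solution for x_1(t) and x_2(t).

x_1(t) = C_1e^(t)sin(5t) + C_1e^(t)cos(5t) + C_2e^(t)sin(5t) - C_2e^(t)cos(5t), x_2(t) = -C_1e^(t)cos(5t) - C_2e^(t)sin(5t)

Coefficient matrix A = [[-4, -10], [5, 6]].
Characteristic polynomial det(A - λI) = λ^2 - 2λ + 26 = 0.
Eigenvalues λ = 1 ± 5i (complex conjugate pair).
For λ=1+5i: an eigenvector is (1,-1) - i(1,0) = (1 - i, -1).
A real fundamental pair from Re and Im of e^((1+5i)t)v: X_1 = e^(t)(cos(5t)·(1,-1) + sin(5t)·(1,0)), X_2 = e^(t)(sin(5t)·(1,-1) - cos(5t)·(1,0)).
General solution: C_1X_1 + C_2X_2.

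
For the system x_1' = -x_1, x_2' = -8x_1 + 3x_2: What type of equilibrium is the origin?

saddle

A = [[-1,0],[-8,3]]; det(A-λI) = λ^2 - 2λ - 3.
λ = -1, 3: opposite signs.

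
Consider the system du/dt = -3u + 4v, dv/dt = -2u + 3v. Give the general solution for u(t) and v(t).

Coefficient matrix A = [[-3, 4], [-2, 3]].
Characteristic polynomial det(A - λI) = λ^2 - 1 = 0.
Eigenvalues λ = 1, -1.
For λ=1: (A-λI) row 1 is [-4, 4], so an eigenvector is (1, 1).
For λ=-1: (A-λI) row 1 is [-2, 4], so an eigenvector is (2, 1).
General solution: C_1e^(t)(1,1) + C_2e^(-t)(2,1).

u(t) = C_1e^(t) + 2C_2e^(-t), v(t) = C_1e^(t) + C_2e^(-t)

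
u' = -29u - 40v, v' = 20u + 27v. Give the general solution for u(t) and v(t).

Coefficient matrix A = [[-29, -40], [20, 27]].
Characteristic polynomial det(A - λI) = λ^2 + 2λ + 17 = 0.
Eigenvalues λ = -1 ± 4i (complex conjugate pair).
For λ=-1+4i: an eigenvector is (3,-2) - i(-1,1) = (3 + i, -2 - i).
A real fundamental pair from Re and Im of e^((-1+4i)t)v: X_1 = e^(-t)(cos(4t)·(3,-2) + sin(4t)·(-1,1)), X_2 = e^(-t)(sin(4t)·(3,-2) - cos(4t)·(-1,1)).
General solution: K_1X_1 + K_2X_2.

u(t) = -K_1e^(-t)sin(4t) + 3K_1e^(-t)cos(4t) + 3K_2e^(-t)sin(4t) + K_2e^(-t)cos(4t), v(t) = K_1e^(-t)sin(4t) - 2K_1e^(-t)cos(4t) - 2K_2e^(-t)sin(4t) - K_2e^(-t)cos(4t)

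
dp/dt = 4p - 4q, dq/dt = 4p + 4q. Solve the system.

p(t) = -C_1e^(4t)sin(4t) + C_2e^(4t)cos(4t), q(t) = C_1e^(4t)cos(4t) + C_2e^(4t)sin(4t)

Coefficient matrix A = [[4, -4], [4, 4]].
Characteristic polynomial det(A - λI) = λ^2 - 8λ + 32 = 0.
Eigenvalues λ = 4 ± 4i (complex conjugate pair).
For λ=4+4i: an eigenvector is (0,1) - i(-1,0) = (0 + i, 1).
A real fundamental pair from Re and Im of e^((4+4i)t)v: X_1 = e^(4t)(cos(4t)·(0,1) + sin(4t)·(-1,0)), X_2 = e^(4t)(sin(4t)·(0,1) - cos(4t)·(-1,0)).
General solution: C_1X_1 + C_2X_2.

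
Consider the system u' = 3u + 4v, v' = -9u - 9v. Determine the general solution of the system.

u(t) = -2K_1e^(-3t) - 2K_2te^(-3t) - K_2e^(-3t), v(t) = 3K_1e^(-3t) + 3K_2te^(-3t) + K_2e^(-3t)

Coefficient matrix A = [[3, 4], [-9, -9]].
Characteristic polynomial det(A - λI) = λ^2 + 6λ + 9 = 0.
Single eigenvalue λ = -3 with algebraic multiplicity 2.
Eigenvector v = (-2,3); generalized eigenvector w with (A-λI)w=v is (-1,1).
General solution: e^(-3t)[K_1·v + K_2·(t·v + w)].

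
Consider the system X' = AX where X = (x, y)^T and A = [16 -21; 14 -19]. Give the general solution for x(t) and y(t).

Coefficient matrix A = [[16, -21], [14, -19]].
Characteristic polynomial det(A - λI) = λ^2 + 3λ - 10 = 0.
Eigenvalues λ = -5, 2.
For λ=-5: (A-λI) row 1 is [21, -21], so an eigenvector is (1, 1).
For λ=2: (A-λI) row 1 is [14, -21], so an eigenvector is (-3, -2).
General solution: K_1e^(-5t)(1,1) + K_2e^(2t)(-3,-2).

x(t) = K_1e^(-5t) - 3K_2e^(2t), y(t) = K_1e^(-5t) - 2K_2e^(2t)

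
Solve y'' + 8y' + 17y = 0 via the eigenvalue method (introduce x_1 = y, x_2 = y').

y(t) = c_1e^(-4t)cos(t) + c_2e^(-4t)sin(t)

Let x_1 = y, x_2 = y'. Then x_1' = x_2 and x_2' = -17x_1 - 8x_2.
A = [[0,1],[-17,-8]]; det(A-λI) = λ^2 + 8λ + 17.
Eigenvalues λ = -4 ± i.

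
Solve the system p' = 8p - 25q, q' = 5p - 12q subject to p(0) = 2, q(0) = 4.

p(t) = -16e^(-2t)sin(5t) + 2e^(-2t)cos(5t), q(t) = -6e^(-2t)sin(5t) + 4e^(-2t)cos(5t)

Coefficient matrix A = [[8, -25], [5, -12]].
Characteristic polynomial det(A - λI) = λ^2 + 4λ + 29 = 0.
Eigenvalues λ = -2 ± 5i (complex conjugate pair).
For λ=-2+5i: an eigenvector is (-2,-1) - i(1,0) = (-2 - i, -1).
A real fundamental pair from Re and Im of e^((-2+5i)t)v: X_1 = e^(-2t)(cos(5t)·(-2,-1) + sin(5t)·(1,0)), X_2 = e^(-2t)(sin(5t)·(-2,-1) - cos(5t)·(1,0)).
General solution: C_1X_1 + C_2X_2.
Applying p(0)=2, q(0)=4 gives C_1=-4, C_2=6.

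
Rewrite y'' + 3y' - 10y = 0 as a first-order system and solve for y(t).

y(t) = c_1e^(2t) + c_2e^(-5t)

Let x_1 = y, x_2 = y'. Then x_1' = x_2 and x_2' = 10x_1 - 3x_2.
A = [[0,1],[10,-3]]; det(A-λI) = λ^2 + 3λ - 10.
Eigenvalues λ = 2, -5 with eigenvectors (1,2), (1,-5).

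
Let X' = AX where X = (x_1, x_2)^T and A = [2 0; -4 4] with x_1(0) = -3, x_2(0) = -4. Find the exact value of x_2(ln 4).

416

A = [[2,0],[-4,4]]; eigenvalues λ = 2, 4.
Eigenvectors: (1,2) for λ=2, (0,-1) for λ=4.
From the initial condition, c_1 = -3, c_2 = -2.
x_2(ln 4) = (-3)(4^2)(2) + (-2)(4^4)(-1) = 416.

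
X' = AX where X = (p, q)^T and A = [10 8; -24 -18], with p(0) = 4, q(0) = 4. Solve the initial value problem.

p(t) = 24e^(-2t) - 20e^(-6t), q(t) = -36e^(-2t) + 40e^(-6t)

Coefficient matrix A = [[10, 8], [-24, -18]].
Characteristic polynomial det(A - λI) = λ^2 + 8λ + 12 = 0.
Eigenvalues λ = -2, -6.
For λ=-2: (A-λI) row 1 is [12, 8], so an eigenvector is (-2, 3).
For λ=-6: (A-λI) row 1 is [16, 8], so an eigenvector is (1, -2).
General solution: K_1e^(-2t)(-2,3) + K_2e^(-6t)(1,-2).
Applying p(0)=4, q(0)=4 gives K_1=-12, K_2=-20.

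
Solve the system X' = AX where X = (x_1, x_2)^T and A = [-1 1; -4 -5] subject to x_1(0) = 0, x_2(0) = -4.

x_1(t) = -4te^(-3t), x_2(t) = 8te^(-3t) - 4e^(-3t)

Coefficient matrix A = [[-1, 1], [-4, -5]].
Characteristic polynomial det(A - λI) = λ^2 + 6λ + 9 = 0.
Single eigenvalue λ = -3 with algebraic multiplicity 2.
Eigenvector v = (1,-2); generalized eigenvector w with (A-λI)w=v is (-1,3).
General solution: e^(-3t)[C_1·v + C_2·(t·v + w)].
Applying x_1(0)=0, x_2(0)=-4 gives C_1=-4, C_2=-4.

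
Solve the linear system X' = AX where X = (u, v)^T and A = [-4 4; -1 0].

Coefficient matrix A = [[-4, 4], [-1, 0]].
Characteristic polynomial det(A - λI) = λ^2 + 4λ + 4 = 0.
Single eigenvalue λ = -2 with algebraic multiplicity 2.
Eigenvector v = (2,1); generalized eigenvector w with (A-λI)w=v is (1,1).
General solution: e^(-2t)[K_1·v + K_2·(t·v + w)].

u(t) = 2K_1e^(-2t) + 2K_2te^(-2t) + K_2e^(-2t), v(t) = K_1e^(-2t) + K_2te^(-2t) + K_2e^(-2t)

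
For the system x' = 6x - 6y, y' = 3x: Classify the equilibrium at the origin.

unstable spiral

A = [[6,-6],[3,0]]; det(A-λI) = λ^2 - 6λ + 18.
λ = 3 ± 3i: positive real part.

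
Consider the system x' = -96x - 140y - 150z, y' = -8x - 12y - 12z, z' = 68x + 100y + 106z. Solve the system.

Coefficient matrix A = [[-96, -140, -150], [-8, -12, -12], [68, 100, 106]].
det(A - λI) = 0 gives eigenvalues λ = -2, -4, 4.
For λ=-2: eigenvector (-5,-2,5).
For λ=-4: eigenvector (5,1,-4).
For λ=4: eigenvector (3,0,-2).
General solution: C_1e^(-2t)(-5,-2,5) + C_2e^(-4t)(5,1,-4) + C_3e^(4t)(3,0,-2).

x(t) = -5C_1e^(-2t) + 5C_2e^(-4t) + 3C_3e^(4t), y(t) = -2C_1e^(-2t) + C_2e^(-4t), z(t) = 5C_1e^(-2t) - 4C_2e^(-4t) - 2C_3e^(4t)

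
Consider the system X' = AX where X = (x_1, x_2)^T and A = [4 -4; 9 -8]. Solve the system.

x_1(t) = 2K_1e^(-2t) + 2K_2te^(-2t) - K_2e^(-2t), x_2(t) = 3K_1e^(-2t) + 3K_2te^(-2t) - 2K_2e^(-2t)

Coefficient matrix A = [[4, -4], [9, -8]].
Characteristic polynomial det(A - λI) = λ^2 + 4λ + 4 = 0.
Single eigenvalue λ = -2 with algebraic multiplicity 2.
Eigenvector v = (2,3); generalized eigenvector w with (A-λI)w=v is (-1,-2).
General solution: e^(-2t)[K_1·v + K_2·(t·v + w)].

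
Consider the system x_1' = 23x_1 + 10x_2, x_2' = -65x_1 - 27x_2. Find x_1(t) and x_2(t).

Coefficient matrix A = [[23, 10], [-65, -27]].
Characteristic polynomial det(A - λI) = λ^2 + 4λ + 29 = 0.
Eigenvalues λ = -2 ± 5i (complex conjugate pair).
For λ=-2+5i: an eigenvector is (-1,3) - i(1,-2) = (-1 - i, 3 + 2i).
A real fundamental pair from Re and Im of e^((-2+5i)t)v: X_1 = e^(-2t)(cos(5t)·(-1,3) + sin(5t)·(1,-2)), X_2 = e^(-2t)(sin(5t)·(-1,3) - cos(5t)·(1,-2)).
General solution: c_1X_1 + c_2X_2.

x_1(t) = c_1e^(-2t)sin(5t) - c_1e^(-2t)cos(5t) - c_2e^(-2t)sin(5t) - c_2e^(-2t)cos(5t), x_2(t) = -2c_1e^(-2t)sin(5t) + 3c_1e^(-2t)cos(5t) + 3c_2e^(-2t)sin(5t) + 2c_2e^(-2t)cos(5t)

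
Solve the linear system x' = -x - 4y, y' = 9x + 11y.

x(t) = 2C_1e^(5t) + 2C_2te^(5t) + C_2e^(5t), y(t) = -3C_1e^(5t) - 3C_2te^(5t) - 2C_2e^(5t)

Coefficient matrix A = [[-1, -4], [9, 11]].
Characteristic polynomial det(A - λI) = λ^2 - 10λ + 25 = 0.
Single eigenvalue λ = 5 with algebraic multiplicity 2.
Eigenvector v = (2,-3); generalized eigenvector w with (A-λI)w=v is (1,-2).
General solution: e^(5t)[C_1·v + C_2·(t·v + w)].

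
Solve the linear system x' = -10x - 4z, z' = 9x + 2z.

x(t) = 2C_1e^(-4t) + 2C_2te^(-4t) + C_2e^(-4t), z(t) = -3C_1e^(-4t) - 3C_2te^(-4t) - 2C_2e^(-4t)

Coefficient matrix A = [[-10, -4], [9, 2]].
Characteristic polynomial det(A - λI) = λ^2 + 8λ + 16 = 0.
Single eigenvalue λ = -4 with algebraic multiplicity 2.
Eigenvector v = (2,-3); generalized eigenvector w with (A-λI)w=v is (1,-2).
General solution: e^(-4t)[C_1·v + C_2·(t·v + w)].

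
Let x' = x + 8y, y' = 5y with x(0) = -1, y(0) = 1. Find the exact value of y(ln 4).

A = [[1,8],[0,5]]; eigenvalues λ = 5, 1.
Eigenvectors: (-2,-1) for λ=5, (-1,0) for λ=1.
From the initial condition, c_1 = -1, c_2 = 3.
y(ln 4) = (-1)(4^5)(-1) + (3)(4^1)(0) = 1024.

1024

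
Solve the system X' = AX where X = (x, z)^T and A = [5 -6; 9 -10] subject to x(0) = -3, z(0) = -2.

Coefficient matrix A = [[5, -6], [9, -10]].
Characteristic polynomial det(A - λI) = λ^2 + 5λ + 4 = 0.
Eigenvalues λ = -4, -1.
For λ=-4: (A-λI) row 1 is [9, -6], so an eigenvector is (2, 3).
For λ=-1: (A-λI) row 1 is [6, -6], so an eigenvector is (1, 1).
General solution: c_1e^(-4t)(2,3) + c_2e^(-t)(1,1).
Applying x(0)=-3, z(0)=-2 gives c_1=1, c_2=-5.

x(t) = -5e^(-t) + 2e^(-4t), z(t) = -5e^(-t) + 3e^(-4t)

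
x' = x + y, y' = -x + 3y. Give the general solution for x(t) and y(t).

Coefficient matrix A = [[1, 1], [-1, 3]].
Characteristic polynomial det(A - λI) = λ^2 - 4λ + 4 = 0.
Single eigenvalue λ = 2 with algebraic multiplicity 2.
Eigenvector v = (-1,-1); generalized eigenvector w with (A-λI)w=v is (-2,-3).
General solution: e^(2t)[c_1·v + c_2·(t·v + w)].

x(t) = -c_1e^(2t) - c_2te^(2t) - 2c_2e^(2t), y(t) = -c_1e^(2t) - c_2te^(2t) - 3c_2e^(2t)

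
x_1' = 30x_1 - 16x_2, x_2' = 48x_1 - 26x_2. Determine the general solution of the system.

x_1(t) = -2C_1e^(6t) + C_2e^(-2t), x_2(t) = -3C_1e^(6t) + 2C_2e^(-2t)

Coefficient matrix A = [[30, -16], [48, -26]].
Characteristic polynomial det(A - λI) = λ^2 - 4λ - 12 = 0.
Eigenvalues λ = 6, -2.
For λ=6: (A-λI) row 1 is [24, -16], so an eigenvector is (-2, -3).
For λ=-2: (A-λI) row 1 is [32, -16], so an eigenvector is (1, 2).
General solution: C_1e^(6t)(-2,-3) + C_2e^(-2t)(1,2).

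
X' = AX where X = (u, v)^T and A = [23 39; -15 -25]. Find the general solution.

u(t) = -3c_1e^(-t)sin(3t) - 2c_1e^(-t)cos(3t) - 2c_2e^(-t)sin(3t) + 3c_2e^(-t)cos(3t), v(t) = 2c_1e^(-t)sin(3t) + c_1e^(-t)cos(3t) + c_2e^(-t)sin(3t) - 2c_2e^(-t)cos(3t)

Coefficient matrix A = [[23, 39], [-15, -25]].
Characteristic polynomial det(A - λI) = λ^2 + 2λ + 10 = 0.
Eigenvalues λ = -1 ± 3i (complex conjugate pair).
For λ=-1+3i: an eigenvector is (-2,1) - i(-3,2) = (-2 + 3i, 1 - 2i).
A real fundamental pair from Re and Im of e^((-1+3i)t)v: X_1 = e^(-t)(cos(3t)·(-2,1) + sin(3t)·(-3,2)), X_2 = e^(-t)(sin(3t)·(-2,1) - cos(3t)·(-3,2)).
General solution: c_1X_1 + c_2X_2.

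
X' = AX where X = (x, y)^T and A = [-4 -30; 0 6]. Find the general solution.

Coefficient matrix A = [[-4, -30], [0, 6]].
Characteristic polynomial det(A - λI) = λ^2 - 2λ - 24 = 0.
Eigenvalues λ = 6, -4.
For λ=6: (A-λI) row 1 is [-10, -30], so an eigenvector is (-3, 1).
For λ=-4: (A-λI) row 1 is [0, -30], so an eigenvector is (1, 0).
General solution: C_1e^(6t)(-3,1) + C_2e^(-4t)(1,0).

x(t) = -3C_1e^(6t) + C_2e^(-4t), y(t) = C_1e^(6t)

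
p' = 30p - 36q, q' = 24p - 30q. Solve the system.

Coefficient matrix A = [[30, -36], [24, -30]].
Characteristic polynomial det(A - λI) = λ^2 - 36 = 0.
Eigenvalues λ = -6, 6.
For λ=-6: (A-λI) row 1 is [36, -36], so an eigenvector is (1, 1).
For λ=6: (A-λI) row 1 is [24, -36], so an eigenvector is (-3, -2).
General solution: K_1e^(-6t)(1,1) + K_2e^(6t)(-3,-2).

p(t) = K_1e^(-6t) - 3K_2e^(6t), q(t) = K_1e^(-6t) - 2K_2e^(6t)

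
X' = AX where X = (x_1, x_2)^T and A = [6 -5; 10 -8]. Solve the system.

Coefficient matrix A = [[6, -5], [10, -8]].
Characteristic polynomial det(A - λI) = λ^2 + 2λ + 2 = 0.
Eigenvalues λ = -1 ± i (complex conjugate pair).
For λ=-1+i: an eigenvector is (-1,-1) - i(-2,-3) = (-1 + 2i, -1 + 3i).
A real fundamental pair from Re and Im of e^((-1+i)t)v: X_1 = e^(-t)(cos(t)·(-1,-1) + sin(t)·(-2,-3)), X_2 = e^(-t)(sin(t)·(-1,-1) - cos(t)·(-2,-3)).
General solution: C_1X_1 + C_2X_2.

x_1(t) = -2C_1e^(-t)sin(t) - C_1e^(-t)cos(t) - C_2e^(-t)sin(t) + 2C_2e^(-t)cos(t), x_2(t) = -3C_1e^(-t)sin(t) - C_1e^(-t)cos(t) - C_2e^(-t)sin(t) + 3C_2e^(-t)cos(t)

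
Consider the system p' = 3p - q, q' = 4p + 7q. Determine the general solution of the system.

p(t) = -C_1e^(5t) - C_2te^(5t) + 2C_2e^(5t), q(t) = 2C_1e^(5t) + 2C_2te^(5t) - 3C_2e^(5t)

Coefficient matrix A = [[3, -1], [4, 7]].
Characteristic polynomial det(A - λI) = λ^2 - 10λ + 25 = 0.
Single eigenvalue λ = 5 with algebraic multiplicity 2.
Eigenvector v = (-1,2); generalized eigenvector w with (A-λI)w=v is (2,-3).
General solution: e^(5t)[C_1·v + C_2·(t·v + w)].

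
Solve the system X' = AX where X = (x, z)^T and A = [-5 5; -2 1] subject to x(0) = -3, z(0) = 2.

Coefficient matrix A = [[-5, 5], [-2, 1]].
Characteristic polynomial det(A - λI) = λ^2 + 4λ + 5 = 0.
Eigenvalues λ = -2 ± i (complex conjugate pair).
For λ=-2+i: an eigenvector is (2,1) - i(-1,-1) = (2 + i, 1 + i).
A real fundamental pair from Re and Im of e^((-2+i)t)v: X_1 = e^(-2t)(cos(t)·(2,1) + sin(t)·(-1,-1)), X_2 = e^(-2t)(sin(t)·(2,1) - cos(t)·(-1,-1)).
General solution: K_1X_1 + K_2X_2.
Applying x(0)=-3, z(0)=2 gives K_1=-5, K_2=7.

x(t) = 19e^(-2t)sin(t) - 3e^(-2t)cos(t), z(t) = 12e^(-2t)sin(t) + 2e^(-2t)cos(t)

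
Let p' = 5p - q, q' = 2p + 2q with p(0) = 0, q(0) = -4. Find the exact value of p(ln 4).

768

A = [[5,-1],[2,2]]; eigenvalues λ = 3, 4.
Eigenvectors: (1,2) for λ=3, (1,1) for λ=4.
From the initial condition, c_1 = -4, c_2 = 4.
p(ln 4) = (-4)(4^3)(1) + (4)(4^4)(1) = 768.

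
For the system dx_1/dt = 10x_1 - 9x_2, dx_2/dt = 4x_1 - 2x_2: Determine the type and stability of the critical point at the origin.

unstable improper node

A = [[10,-9],[4,-2]]; det(A-λI) = λ^2 - 8λ + 16.
repeated λ = 4 with a single eigenvector.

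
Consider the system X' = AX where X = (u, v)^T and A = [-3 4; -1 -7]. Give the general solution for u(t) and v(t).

u(t) = -2c_1e^(-5t) - 2c_2te^(-5t) + 3c_2e^(-5t), v(t) = c_1e^(-5t) + c_2te^(-5t) - 2c_2e^(-5t)

Coefficient matrix A = [[-3, 4], [-1, -7]].
Characteristic polynomial det(A - λI) = λ^2 + 10λ + 25 = 0.
Single eigenvalue λ = -5 with algebraic multiplicity 2.
Eigenvector v = (-2,1); generalized eigenvector w with (A-λI)w=v is (3,-2).
General solution: e^(-5t)[c_1·v + c_2·(t·v + w)].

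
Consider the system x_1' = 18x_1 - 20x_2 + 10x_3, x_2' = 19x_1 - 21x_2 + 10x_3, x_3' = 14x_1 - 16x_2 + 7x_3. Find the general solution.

Coefficient matrix A = [[18, -20, 10], [19, -21, 10], [14, -16, 7]].
det(A - λI) = 0 gives eigenvalues λ = 2, -1, 3.
For λ=2: eigenvector (5,5,2).
For λ=-1: eigenvector (0,1,2).
For λ=3: eigenvector (2,2,1).
General solution: K_1e^(2t)(5,5,2) + K_2e^(-t)(0,1,2) + K_3e^(3t)(2,2,1).

x_1(t) = 5K_1e^(2t) + 2K_3e^(3t), x_2(t) = 5K_1e^(2t) + K_2e^(-t) + 2K_3e^(3t), x_3(t) = 2K_1e^(2t) + 2K_2e^(-t) + K_3e^(3t)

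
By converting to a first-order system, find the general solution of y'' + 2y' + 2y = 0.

Let x_1 = y, x_2 = y'. Then x_1' = x_2 and x_2' = -2x_1 - 2x_2.
A = [[0,1],[-2,-2]]; det(A-λI) = λ^2 + 2λ + 2.
Eigenvalues λ = -1 ± i.

y(t) = c_1e^(-t)cos(t) + c_2e^(-t)sin(t)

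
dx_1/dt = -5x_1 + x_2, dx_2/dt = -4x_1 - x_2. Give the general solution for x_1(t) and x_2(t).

Coefficient matrix A = [[-5, 1], [-4, -1]].
Characteristic polynomial det(A - λI) = λ^2 + 6λ + 9 = 0.
Single eigenvalue λ = -3 with algebraic multiplicity 2.
Eigenvector v = (-1,-2); generalized eigenvector w with (A-λI)w=v is (2,3).
General solution: e^(-3t)[c_1·v + c_2·(t·v + w)].

x_1(t) = -c_1e^(-3t) - c_2te^(-3t) + 2c_2e^(-3t), x_2(t) = -2c_1e^(-3t) - 2c_2te^(-3t) + 3c_2e^(-3t)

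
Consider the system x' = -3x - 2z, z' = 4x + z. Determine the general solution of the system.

x(t) = -K_1e^(-t)sin(2t) + K_2e^(-t)cos(2t), z(t) = K_1e^(-t)sin(2t) + K_1e^(-t)cos(2t) + K_2e^(-t)sin(2t) - K_2e^(-t)cos(2t)

Coefficient matrix A = [[-3, -2], [4, 1]].
Characteristic polynomial det(A - λI) = λ^2 + 2λ + 5 = 0.
Eigenvalues λ = -1 ± 2i (complex conjugate pair).
For λ=-1+2i: an eigenvector is (0,1) - i(-1,1) = (0 + i, 1 - i).
A real fundamental pair from Re and Im of e^((-1+2i)t)v: X_1 = e^(-t)(cos(2t)·(0,1) + sin(2t)·(-1,1)), X_2 = e^(-t)(sin(2t)·(0,1) - cos(2t)·(-1,1)).
General solution: K_1X_1 + K_2X_2.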